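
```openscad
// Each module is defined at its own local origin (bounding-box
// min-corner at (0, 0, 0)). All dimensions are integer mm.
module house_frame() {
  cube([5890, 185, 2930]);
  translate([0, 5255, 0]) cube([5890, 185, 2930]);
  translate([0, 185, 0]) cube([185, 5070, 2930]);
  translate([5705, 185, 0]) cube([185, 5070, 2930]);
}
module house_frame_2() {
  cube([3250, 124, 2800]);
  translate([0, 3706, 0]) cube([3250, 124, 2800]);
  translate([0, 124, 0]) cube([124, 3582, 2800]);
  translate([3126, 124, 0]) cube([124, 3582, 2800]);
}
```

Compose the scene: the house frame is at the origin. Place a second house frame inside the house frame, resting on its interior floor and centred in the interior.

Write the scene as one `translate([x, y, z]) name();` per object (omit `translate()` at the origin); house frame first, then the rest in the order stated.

house_frame();
translate([1320, 805, 0]) house_frame_2();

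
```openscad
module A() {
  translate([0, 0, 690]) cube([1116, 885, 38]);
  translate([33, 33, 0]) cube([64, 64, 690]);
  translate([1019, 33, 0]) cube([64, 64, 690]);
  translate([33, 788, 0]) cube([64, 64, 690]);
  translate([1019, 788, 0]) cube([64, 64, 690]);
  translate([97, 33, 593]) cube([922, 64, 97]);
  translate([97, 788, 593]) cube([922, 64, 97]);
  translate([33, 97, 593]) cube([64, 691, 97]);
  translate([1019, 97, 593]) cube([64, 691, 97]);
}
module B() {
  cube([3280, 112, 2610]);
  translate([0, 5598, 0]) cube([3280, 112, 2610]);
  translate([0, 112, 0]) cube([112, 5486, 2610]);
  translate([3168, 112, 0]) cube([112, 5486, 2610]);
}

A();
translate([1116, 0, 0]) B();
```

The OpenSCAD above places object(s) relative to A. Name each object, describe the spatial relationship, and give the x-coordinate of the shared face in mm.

The table's +x face and the house frame's −x face are both at x = 1116 mm.

A is a table. B is a house frame. The house frame is against the table's +x side, with their −y faces flush. The x-coordinate of the shared face is 1116 mm.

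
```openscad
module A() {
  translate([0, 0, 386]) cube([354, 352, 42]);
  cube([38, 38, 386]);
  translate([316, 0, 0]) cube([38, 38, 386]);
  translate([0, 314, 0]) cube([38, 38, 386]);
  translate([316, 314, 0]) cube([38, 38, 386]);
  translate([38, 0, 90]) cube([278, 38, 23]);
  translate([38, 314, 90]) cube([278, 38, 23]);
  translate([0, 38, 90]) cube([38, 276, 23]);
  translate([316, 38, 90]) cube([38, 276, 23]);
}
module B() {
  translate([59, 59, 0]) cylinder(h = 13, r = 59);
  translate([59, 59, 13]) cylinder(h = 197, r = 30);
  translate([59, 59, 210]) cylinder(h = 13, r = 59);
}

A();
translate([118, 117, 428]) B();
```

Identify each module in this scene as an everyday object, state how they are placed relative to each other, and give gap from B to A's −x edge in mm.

The spool's min-x is at 118; the stool's min-x is 0; gap = 118 mm.

A is a stool. B is a spool. The spool is on top of the stool, centred. The gap from the spool to the stool's −x edge is 118 mm.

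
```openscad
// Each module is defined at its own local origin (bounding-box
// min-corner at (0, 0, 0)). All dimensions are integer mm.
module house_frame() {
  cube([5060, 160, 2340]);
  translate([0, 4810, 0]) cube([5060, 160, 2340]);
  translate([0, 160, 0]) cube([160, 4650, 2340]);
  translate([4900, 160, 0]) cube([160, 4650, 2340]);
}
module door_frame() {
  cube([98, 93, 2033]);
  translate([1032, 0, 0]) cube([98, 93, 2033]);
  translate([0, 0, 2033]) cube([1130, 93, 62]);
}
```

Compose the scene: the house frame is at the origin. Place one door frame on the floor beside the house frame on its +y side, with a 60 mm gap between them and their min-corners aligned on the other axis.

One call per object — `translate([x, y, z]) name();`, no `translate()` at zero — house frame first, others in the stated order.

house_frame();
translate([0, 5030, 0]) door_frame();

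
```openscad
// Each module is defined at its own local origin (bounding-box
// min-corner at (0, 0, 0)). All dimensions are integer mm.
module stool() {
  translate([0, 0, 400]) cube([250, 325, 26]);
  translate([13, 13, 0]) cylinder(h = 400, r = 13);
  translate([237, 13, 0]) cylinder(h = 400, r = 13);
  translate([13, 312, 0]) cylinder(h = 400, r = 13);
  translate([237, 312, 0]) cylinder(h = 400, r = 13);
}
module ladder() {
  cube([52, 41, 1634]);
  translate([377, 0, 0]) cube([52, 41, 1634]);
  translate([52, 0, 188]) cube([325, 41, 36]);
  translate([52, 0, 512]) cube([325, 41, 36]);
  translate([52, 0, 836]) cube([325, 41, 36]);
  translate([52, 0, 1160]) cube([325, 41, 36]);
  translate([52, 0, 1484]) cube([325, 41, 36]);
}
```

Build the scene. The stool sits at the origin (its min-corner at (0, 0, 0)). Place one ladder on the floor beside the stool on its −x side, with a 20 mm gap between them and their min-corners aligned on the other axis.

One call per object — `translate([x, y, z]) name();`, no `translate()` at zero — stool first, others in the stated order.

stool();
translate([-449, 0, 0]) ladder();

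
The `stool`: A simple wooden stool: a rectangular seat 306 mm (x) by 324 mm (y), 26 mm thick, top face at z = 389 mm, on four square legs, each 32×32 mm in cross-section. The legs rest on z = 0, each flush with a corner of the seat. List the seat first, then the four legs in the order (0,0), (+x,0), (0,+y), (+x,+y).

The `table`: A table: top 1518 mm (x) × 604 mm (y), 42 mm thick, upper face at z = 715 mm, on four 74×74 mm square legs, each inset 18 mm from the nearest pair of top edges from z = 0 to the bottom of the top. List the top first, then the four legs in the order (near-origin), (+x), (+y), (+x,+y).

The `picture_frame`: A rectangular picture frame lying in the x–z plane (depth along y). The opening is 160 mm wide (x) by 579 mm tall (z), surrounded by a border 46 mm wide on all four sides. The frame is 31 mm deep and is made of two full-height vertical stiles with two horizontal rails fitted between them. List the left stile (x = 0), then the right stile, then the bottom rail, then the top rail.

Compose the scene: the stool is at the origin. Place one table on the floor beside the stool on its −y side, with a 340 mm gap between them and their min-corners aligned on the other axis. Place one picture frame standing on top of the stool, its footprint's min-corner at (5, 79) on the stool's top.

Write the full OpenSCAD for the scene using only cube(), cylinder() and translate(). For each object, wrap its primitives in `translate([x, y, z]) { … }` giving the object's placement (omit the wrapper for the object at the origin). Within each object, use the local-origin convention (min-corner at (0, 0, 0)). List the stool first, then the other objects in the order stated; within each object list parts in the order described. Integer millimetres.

translate([0, 0, 363]) cube([306, 324, 26]);
cube([32, 32, 363]);
translate([274, 0, 0]) cube([32, 32, 363]);
translate([0, 292, 0]) cube([32, 32, 363]);
translate([274, 292, 0]) cube([32, 32, 363]);
translate([0, -944, 0]) {
  translate([0, 0, 673]) cube([1518, 604, 42]);
  translate([18, 18, 0]) cube([74, 74, 673]);
  translate([1426, 18, 0]) cube([74, 74, 673]);
  translate([18, 512, 0]) cube([74, 74, 673]);
  translate([1426, 512, 0]) cube([74, 74, 673]);
}
translate([5, 79, 389]) {
  cube([46, 31, 671]);
  translate([206, 0, 0]) cube([46, 31, 671]);
  translate([46, 0, 0]) cube([160, 31, 46]);
  translate([46, 0, 625]) cube([160, 31, 46]);
}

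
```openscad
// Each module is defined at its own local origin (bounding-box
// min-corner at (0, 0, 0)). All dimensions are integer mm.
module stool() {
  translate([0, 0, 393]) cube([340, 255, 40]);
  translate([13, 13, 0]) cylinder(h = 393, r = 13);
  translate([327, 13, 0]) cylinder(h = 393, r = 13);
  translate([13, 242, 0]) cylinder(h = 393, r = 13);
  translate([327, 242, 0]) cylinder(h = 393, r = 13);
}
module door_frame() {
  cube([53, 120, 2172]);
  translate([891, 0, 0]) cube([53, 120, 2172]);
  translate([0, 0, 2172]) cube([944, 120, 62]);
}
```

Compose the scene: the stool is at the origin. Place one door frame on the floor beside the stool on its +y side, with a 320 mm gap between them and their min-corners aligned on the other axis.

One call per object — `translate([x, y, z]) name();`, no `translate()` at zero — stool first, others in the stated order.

stool();
translate([0, 575, 0]) door_frame();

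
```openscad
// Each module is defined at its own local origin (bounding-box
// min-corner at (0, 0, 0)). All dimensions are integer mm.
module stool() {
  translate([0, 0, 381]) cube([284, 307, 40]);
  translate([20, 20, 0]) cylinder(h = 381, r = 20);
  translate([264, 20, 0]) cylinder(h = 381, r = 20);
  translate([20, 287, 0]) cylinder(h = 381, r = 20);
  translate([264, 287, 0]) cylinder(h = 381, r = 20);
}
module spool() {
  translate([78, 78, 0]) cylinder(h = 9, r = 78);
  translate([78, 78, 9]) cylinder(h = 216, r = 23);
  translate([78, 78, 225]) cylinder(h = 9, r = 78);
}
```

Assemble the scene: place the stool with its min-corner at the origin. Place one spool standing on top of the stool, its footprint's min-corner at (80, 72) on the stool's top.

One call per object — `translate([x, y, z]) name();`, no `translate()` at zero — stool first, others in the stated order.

stool();
translate([80, 72, 421]) spool();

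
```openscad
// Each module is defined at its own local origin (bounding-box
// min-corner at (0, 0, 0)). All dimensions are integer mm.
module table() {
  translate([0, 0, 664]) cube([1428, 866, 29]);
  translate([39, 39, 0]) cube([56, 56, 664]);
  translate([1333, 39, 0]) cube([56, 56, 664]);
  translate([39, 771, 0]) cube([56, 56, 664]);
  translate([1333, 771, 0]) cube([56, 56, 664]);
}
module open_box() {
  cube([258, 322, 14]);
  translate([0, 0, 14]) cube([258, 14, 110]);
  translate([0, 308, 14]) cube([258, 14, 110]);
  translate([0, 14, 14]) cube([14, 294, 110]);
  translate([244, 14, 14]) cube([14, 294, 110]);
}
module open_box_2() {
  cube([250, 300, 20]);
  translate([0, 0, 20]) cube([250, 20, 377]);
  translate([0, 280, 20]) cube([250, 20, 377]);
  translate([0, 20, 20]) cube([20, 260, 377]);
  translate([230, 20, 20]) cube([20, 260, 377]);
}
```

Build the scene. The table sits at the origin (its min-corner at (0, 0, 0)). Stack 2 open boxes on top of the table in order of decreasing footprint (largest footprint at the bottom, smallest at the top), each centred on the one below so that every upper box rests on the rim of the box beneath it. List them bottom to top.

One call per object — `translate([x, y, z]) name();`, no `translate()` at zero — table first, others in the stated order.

table();
translate([585, 272, 693]) open_box();
translate([589, 283, 817]) open_box_2();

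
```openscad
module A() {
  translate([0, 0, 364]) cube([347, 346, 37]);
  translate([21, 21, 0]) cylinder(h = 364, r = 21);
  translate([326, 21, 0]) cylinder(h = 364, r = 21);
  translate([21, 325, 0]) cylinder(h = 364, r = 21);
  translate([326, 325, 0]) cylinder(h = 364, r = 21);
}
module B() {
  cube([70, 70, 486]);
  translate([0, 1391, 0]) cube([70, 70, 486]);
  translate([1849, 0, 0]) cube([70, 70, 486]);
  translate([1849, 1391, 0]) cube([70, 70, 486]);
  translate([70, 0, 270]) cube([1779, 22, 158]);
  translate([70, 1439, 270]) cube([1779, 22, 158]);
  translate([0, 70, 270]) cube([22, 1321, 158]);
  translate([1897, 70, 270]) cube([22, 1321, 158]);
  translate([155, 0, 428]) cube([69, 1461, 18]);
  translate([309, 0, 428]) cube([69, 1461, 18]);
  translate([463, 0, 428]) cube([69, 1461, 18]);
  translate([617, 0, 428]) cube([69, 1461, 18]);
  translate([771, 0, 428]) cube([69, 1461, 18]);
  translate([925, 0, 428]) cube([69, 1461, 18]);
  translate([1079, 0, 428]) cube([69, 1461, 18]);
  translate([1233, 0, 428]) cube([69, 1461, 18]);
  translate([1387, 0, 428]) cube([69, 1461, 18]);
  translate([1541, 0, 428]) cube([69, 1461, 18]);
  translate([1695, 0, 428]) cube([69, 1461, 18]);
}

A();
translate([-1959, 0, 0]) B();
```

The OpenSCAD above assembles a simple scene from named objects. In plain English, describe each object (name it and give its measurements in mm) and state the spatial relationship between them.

A is a simple wooden stool: a rectangular seat 347 mm (x) by 346 mm (y), 37 mm thick, top face at z = 401 mm, on four round legs, each 42 mm in diameter. The legs rest on z = 0, each leg's axis is inset half a diameter from the nearest pair of seat edges (so the leg's bounding box is flush with the corner).

B is a bed frame 1919 mm long (x) by 1461 mm wide (y). Four 70×70 mm corner posts, 486 mm tall, at the corners of the footprint. Four rails of 22 mm thickness and 158 mm height run between adjacent posts with their undersides at z = 270 mm, their outer faces flush with the outside of the frame (the two x-running rails run between the posts' inner faces; the two y-running rails run between the posts' inner faces). 11 slats, each 69 mm wide (x) and 18 mm thick, lie across the top of the two x-running rails, running the full 1461 mm width of the frame in y; the slats are evenly spaced along x between the inner faces of the end posts with equal gaps (rounded down to the nearest mm) at the −x end and between each pair — any rounding remainder accumulates at the +x end.

The bed frame is on the floor beside the stool on its −x side.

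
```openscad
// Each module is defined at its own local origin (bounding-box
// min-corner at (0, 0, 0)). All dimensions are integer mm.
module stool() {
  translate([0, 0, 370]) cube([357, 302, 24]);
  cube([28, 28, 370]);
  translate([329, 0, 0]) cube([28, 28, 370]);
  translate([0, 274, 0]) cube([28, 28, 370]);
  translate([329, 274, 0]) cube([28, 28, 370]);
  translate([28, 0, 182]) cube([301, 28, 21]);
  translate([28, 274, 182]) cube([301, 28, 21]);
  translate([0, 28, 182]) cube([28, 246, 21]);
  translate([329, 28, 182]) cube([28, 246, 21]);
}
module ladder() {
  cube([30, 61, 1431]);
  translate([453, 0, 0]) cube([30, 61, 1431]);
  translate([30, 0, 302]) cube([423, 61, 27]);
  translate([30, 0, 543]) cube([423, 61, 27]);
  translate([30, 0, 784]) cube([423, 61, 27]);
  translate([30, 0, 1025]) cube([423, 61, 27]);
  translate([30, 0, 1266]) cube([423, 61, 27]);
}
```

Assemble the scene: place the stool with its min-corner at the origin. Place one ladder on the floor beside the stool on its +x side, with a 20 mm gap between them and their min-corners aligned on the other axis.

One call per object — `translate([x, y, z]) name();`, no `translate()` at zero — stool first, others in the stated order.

stool();
translate([377, 0, 0]) ladder();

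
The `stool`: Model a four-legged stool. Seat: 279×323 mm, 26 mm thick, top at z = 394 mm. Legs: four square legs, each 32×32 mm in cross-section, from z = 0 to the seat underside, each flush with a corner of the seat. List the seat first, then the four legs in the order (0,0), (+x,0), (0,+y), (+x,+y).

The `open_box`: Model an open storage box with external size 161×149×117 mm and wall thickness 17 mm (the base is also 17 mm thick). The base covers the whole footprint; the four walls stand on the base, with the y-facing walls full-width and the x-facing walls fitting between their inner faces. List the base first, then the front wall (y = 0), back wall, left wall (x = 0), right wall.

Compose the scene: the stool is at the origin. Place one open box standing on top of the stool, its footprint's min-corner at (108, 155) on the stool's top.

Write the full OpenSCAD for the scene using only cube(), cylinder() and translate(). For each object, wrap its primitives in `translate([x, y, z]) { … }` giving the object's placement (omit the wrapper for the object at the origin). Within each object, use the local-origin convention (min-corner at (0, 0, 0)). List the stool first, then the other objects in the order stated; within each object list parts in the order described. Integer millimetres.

translate([0, 0, 368]) cube([279, 323, 26]);
cube([32, 32, 368]);
translate([247, 0, 0]) cube([32, 32, 368]);
translate([0, 291, 0]) cube([32, 32, 368]);
translate([247, 291, 0]) cube([32, 32, 368]);
translate([108, 155, 394]) {
  cube([161, 149, 17]);
  translate([0, 0, 17]) cube([161, 17, 100]);
  translate([0, 132, 17]) cube([161, 17, 100]);
  translate([0, 17, 17]) cube([17, 115, 100]);
  translate([144, 17, 17]) cube([17, 115, 100]);
}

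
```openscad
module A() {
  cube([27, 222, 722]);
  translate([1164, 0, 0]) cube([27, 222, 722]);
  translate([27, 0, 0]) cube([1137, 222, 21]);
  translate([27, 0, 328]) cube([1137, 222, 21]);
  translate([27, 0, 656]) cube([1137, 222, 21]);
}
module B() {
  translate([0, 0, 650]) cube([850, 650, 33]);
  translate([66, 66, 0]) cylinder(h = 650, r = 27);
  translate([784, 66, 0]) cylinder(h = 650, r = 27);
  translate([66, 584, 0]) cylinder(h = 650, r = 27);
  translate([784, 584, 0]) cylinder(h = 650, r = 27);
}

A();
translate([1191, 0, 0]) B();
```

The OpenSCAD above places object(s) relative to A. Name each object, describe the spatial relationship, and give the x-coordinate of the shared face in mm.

A is a bookshelf. B is a table. The table is against the bookshelf's +x side, with their −y faces flush. The x-coordinate of the shared face is 1191 mm.

The bookshelf's +x face and the table's −x face are both at x = 1191 mm.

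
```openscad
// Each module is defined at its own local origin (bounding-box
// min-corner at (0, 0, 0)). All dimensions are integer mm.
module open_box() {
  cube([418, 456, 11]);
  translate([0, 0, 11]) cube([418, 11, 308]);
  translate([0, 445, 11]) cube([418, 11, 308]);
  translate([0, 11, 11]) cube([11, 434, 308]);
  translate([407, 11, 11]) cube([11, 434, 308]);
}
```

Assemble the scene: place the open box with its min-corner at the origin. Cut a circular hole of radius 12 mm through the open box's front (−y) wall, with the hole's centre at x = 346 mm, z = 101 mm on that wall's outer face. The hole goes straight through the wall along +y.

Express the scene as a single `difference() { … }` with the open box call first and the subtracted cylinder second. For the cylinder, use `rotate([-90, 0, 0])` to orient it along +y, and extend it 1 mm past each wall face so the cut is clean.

difference() {
  open_box();
  translate([346, -1, 101]) rotate([-90, 0, 0]) cylinder(h = 13, r = 12);
}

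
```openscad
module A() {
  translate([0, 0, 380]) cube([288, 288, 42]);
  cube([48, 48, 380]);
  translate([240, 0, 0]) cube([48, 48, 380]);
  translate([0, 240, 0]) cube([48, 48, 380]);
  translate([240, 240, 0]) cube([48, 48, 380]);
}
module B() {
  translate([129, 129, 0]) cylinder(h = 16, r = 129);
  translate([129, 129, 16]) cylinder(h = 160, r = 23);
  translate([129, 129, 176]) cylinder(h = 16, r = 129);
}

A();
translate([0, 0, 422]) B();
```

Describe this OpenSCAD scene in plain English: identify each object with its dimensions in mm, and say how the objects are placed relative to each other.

A is a four-legged stool. The seat is 288×288 mm, 42 mm thick, top at z = 422 mm. It stands on four square legs, each 48×48 mm in cross-section, from z = 0 to the seat underside, each flush with a corner of the seat.

B is a spool: two coaxial disc flanges of radius 129 mm and thickness 16 mm, joined by a core cylinder of radius 23 mm and height 160 mm. The lower flange rests on z = 0 and the three cylinders share a vertical axis.

The spool is on top of the stool.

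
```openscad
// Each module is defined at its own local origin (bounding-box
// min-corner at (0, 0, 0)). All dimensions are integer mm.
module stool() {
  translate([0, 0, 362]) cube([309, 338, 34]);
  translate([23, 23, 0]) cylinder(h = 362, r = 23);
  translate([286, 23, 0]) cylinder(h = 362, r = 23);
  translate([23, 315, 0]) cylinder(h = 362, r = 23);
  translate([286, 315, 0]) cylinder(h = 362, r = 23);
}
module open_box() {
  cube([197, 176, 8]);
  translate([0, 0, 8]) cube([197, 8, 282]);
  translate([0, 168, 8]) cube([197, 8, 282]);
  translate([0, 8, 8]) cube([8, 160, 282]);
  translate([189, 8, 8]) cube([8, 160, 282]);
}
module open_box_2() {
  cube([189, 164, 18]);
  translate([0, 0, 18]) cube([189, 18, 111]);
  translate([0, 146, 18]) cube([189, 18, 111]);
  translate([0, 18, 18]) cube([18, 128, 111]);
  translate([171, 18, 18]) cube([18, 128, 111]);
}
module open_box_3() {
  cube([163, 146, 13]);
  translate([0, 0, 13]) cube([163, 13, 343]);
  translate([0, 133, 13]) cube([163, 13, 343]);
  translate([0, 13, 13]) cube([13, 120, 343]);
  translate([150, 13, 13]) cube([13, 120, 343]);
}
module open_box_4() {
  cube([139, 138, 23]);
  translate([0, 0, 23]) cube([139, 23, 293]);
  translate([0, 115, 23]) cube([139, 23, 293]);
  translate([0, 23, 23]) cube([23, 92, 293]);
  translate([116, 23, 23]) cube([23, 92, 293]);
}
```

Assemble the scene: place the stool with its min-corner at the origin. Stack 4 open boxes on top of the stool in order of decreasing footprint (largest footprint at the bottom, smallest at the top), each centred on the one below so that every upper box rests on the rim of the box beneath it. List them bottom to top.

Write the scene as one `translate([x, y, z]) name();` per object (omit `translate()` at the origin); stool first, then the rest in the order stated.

stool();
translate([56, 81, 396]) open_box();
translate([60, 87, 686]) open_box_2();
translate([73, 96, 815]) open_box_3();
translate([85, 100, 1171]) open_box_4();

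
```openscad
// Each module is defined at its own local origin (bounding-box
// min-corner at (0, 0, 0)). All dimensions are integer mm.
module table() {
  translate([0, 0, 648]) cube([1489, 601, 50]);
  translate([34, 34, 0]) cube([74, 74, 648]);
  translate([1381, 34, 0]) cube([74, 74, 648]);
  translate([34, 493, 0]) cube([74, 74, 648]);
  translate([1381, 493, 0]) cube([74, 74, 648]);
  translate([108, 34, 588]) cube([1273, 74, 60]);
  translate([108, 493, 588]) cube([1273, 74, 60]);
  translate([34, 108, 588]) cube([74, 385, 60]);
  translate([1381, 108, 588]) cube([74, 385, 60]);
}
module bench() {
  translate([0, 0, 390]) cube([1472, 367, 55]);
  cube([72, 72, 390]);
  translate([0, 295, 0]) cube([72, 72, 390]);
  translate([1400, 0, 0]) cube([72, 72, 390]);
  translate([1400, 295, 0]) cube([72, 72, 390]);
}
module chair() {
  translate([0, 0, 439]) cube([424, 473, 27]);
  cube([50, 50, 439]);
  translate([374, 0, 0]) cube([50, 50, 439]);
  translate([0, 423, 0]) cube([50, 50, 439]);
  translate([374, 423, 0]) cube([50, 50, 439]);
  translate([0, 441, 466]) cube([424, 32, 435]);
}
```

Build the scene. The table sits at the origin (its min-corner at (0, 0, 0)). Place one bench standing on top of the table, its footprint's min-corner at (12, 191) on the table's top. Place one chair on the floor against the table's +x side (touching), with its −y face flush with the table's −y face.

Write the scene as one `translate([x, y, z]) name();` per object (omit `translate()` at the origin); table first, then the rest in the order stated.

table();
translate([12, 191, 698]) bench();
translate([1489, 0, 0]) chair();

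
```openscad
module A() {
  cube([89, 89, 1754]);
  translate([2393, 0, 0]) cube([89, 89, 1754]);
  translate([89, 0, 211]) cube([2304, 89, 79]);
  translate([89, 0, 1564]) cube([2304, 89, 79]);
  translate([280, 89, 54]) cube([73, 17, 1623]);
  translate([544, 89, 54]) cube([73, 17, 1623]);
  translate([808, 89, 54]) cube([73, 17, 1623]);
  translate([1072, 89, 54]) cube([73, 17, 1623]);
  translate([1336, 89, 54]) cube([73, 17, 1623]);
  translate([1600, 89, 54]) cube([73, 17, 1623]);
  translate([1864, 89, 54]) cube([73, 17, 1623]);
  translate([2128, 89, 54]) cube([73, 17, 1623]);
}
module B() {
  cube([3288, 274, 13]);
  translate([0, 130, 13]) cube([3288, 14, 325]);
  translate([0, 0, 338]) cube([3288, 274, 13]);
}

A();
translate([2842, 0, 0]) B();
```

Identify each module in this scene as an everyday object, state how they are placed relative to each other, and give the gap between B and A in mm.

The I-beam's nearest face is 360 mm from the fence section's +x face.

A is a fence section. B is an I-beam. The I-beam is on the floor beside the fence section on its +x side. The gap between the I-beam and the fence section is 360 mm.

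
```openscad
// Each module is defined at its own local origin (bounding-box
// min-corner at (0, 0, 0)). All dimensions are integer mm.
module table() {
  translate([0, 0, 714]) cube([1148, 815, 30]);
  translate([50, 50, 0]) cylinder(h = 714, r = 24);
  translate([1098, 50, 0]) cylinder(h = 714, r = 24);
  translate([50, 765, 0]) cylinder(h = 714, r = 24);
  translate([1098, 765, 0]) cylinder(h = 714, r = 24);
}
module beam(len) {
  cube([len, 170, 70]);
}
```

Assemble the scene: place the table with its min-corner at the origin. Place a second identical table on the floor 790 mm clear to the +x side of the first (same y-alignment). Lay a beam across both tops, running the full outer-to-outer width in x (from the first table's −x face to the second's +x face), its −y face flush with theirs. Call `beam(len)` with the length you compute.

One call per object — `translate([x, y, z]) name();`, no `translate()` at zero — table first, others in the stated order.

table();
translate([1938, 0, 0]) table();
translate([0, 0, 744]) beam(3086);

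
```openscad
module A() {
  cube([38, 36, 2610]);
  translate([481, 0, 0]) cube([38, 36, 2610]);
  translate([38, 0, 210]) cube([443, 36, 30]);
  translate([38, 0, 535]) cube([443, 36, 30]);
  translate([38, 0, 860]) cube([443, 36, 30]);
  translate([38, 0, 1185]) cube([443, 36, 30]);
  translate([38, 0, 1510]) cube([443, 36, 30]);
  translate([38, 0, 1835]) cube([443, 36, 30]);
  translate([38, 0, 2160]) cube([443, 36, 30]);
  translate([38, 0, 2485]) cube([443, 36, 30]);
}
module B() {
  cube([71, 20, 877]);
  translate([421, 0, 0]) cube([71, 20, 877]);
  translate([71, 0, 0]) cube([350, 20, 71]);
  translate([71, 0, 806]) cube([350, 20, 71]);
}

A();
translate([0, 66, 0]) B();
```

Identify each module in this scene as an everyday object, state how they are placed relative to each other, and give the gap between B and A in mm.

A is a ladder. B is a picture frame. The picture frame is on the floor beside the ladder on its +y side. The gap between the picture frame and the ladder is 30 mm.

The picture frame's nearest face is 30 mm from the ladder's +y face.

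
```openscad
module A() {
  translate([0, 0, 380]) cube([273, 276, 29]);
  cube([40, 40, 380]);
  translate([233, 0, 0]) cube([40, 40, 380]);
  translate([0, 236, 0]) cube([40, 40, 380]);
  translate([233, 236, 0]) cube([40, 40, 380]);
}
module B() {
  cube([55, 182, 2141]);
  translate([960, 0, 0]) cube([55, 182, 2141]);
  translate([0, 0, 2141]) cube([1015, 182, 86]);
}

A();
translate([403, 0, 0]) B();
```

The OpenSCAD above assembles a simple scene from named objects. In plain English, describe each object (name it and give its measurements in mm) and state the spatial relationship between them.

A is a four-legged stool. The seat is a 273×276×29 mm slab whose top surface is at z = 409 mm; four square legs, each 40×40 mm in cross-section, run from the floor (z = 0) to the underside of the seat, each flush with a corner of the seat.

B is a door frame. The clear opening is 905 mm wide and 2141 mm high. Two 55 mm wide jambs, 182 mm deep, stand either side of the opening from the floor to the top of the opening. A 86 mm thick head sits across the top of both jambs, spanning the full outside width of the frame.

The door frame is on the floor beside the stool on its +x side.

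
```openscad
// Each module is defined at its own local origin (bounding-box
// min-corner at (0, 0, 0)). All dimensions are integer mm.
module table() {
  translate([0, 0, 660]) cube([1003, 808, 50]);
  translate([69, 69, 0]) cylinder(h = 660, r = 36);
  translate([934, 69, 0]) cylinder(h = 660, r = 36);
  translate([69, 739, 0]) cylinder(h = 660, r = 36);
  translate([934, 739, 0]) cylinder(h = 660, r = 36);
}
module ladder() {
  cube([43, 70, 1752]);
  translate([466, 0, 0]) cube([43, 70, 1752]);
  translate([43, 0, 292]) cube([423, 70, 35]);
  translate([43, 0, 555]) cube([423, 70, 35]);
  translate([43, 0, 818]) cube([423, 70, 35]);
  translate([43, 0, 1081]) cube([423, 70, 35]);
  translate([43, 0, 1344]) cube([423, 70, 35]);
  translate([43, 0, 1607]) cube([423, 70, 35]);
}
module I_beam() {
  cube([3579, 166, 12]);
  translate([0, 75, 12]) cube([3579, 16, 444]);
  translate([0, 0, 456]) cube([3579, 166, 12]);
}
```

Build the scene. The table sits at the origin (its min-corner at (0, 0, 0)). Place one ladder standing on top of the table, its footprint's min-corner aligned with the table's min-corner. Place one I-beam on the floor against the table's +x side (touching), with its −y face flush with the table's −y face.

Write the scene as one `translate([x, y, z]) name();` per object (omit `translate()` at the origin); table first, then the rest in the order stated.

table();
translate([0, 0, 710]) ladder();
translate([1003, 0, 0]) I_beam();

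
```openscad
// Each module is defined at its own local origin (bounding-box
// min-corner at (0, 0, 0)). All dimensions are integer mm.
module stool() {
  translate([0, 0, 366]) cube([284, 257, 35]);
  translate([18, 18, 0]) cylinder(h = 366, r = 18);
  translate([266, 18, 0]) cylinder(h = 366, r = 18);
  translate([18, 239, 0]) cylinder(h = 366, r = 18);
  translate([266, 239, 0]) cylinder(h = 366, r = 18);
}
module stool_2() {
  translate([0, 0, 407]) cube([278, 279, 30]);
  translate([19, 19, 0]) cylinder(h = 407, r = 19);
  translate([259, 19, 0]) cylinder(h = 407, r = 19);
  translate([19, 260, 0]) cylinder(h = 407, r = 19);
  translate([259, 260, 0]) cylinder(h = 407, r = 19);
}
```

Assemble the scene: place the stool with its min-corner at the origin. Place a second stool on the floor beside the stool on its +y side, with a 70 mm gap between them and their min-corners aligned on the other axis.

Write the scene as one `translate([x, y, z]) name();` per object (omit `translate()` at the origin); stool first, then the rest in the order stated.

stool();
translate([0, 327, 0]) stool_2();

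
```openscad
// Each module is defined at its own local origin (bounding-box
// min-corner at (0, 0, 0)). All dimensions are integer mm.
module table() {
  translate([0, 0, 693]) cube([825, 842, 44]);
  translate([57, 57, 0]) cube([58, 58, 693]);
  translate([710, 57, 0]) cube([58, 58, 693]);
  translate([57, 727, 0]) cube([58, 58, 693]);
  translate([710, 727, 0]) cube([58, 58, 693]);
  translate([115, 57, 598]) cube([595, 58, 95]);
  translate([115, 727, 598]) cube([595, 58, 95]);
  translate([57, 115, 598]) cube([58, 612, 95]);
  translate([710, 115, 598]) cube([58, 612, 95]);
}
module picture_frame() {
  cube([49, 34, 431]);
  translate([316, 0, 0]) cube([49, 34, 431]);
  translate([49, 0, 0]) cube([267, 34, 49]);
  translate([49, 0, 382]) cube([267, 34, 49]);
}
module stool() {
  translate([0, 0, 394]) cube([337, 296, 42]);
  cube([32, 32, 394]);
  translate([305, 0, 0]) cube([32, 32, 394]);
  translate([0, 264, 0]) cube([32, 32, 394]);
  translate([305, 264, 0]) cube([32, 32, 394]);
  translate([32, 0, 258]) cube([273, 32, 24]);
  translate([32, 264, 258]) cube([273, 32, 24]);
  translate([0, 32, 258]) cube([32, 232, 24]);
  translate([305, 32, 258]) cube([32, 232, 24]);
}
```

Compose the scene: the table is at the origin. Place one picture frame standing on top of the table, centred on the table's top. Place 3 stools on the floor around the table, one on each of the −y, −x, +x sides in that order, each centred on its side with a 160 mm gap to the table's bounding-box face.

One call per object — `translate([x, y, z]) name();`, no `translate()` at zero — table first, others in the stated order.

table();
translate([230, 404, 737]) picture_frame();
translate([244, -456, 0]) stool();
translate([-497, 273, 0]) stool();
translate([985, 273, 0]) stool();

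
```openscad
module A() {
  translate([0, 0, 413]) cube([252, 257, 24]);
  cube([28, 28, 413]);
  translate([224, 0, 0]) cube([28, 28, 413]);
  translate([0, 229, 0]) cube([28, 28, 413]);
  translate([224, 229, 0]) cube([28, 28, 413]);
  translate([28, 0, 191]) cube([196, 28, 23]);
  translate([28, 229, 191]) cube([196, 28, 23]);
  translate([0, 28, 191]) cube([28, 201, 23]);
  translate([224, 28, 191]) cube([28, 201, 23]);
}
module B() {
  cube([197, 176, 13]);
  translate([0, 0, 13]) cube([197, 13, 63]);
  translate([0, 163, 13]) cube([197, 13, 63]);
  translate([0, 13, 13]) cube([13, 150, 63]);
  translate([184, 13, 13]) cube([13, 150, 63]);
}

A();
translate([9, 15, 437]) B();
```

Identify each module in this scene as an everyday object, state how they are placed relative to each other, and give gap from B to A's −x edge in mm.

A is a stool. B is an open box. The open box is on top of the stool. The gap from the open box to the stool's −x edge is 9 mm.

The open box's min-x is at 9; the stool's min-x is 0; gap = 9 mm.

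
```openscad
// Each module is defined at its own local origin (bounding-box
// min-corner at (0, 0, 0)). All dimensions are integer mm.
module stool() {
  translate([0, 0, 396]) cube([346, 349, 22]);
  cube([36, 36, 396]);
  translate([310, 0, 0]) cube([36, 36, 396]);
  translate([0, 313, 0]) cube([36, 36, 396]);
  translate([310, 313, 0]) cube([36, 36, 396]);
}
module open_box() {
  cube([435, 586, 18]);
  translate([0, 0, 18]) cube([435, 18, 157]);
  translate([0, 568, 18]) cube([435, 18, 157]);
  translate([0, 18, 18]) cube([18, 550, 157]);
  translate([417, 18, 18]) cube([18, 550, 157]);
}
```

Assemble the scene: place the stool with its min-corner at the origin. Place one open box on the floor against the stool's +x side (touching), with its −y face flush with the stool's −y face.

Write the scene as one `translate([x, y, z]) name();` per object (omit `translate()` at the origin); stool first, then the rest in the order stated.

stool();
translate([346, 0, 0]) open_box();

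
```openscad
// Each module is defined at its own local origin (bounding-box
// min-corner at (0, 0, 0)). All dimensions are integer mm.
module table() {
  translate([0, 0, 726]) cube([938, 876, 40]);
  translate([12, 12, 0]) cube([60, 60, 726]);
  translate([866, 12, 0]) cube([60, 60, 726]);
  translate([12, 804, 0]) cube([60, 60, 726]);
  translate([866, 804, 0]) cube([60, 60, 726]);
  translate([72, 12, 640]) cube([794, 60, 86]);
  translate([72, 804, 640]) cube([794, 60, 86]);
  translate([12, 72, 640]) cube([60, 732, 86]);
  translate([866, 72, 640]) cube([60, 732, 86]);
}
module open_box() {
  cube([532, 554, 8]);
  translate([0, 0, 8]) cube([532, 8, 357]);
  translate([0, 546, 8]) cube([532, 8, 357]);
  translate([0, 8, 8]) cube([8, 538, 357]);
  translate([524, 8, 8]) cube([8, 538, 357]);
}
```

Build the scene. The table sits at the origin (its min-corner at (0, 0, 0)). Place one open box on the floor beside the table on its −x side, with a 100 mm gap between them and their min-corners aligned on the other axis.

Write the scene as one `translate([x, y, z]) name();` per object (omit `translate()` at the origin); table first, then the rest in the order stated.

table();
translate([-632, 0, 0]) open_box();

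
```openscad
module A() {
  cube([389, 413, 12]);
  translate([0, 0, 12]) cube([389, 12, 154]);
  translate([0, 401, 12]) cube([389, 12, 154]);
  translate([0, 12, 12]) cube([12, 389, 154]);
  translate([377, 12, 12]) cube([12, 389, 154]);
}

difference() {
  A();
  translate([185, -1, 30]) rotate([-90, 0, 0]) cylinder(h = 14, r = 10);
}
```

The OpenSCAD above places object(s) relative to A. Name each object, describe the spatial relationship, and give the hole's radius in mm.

The subtracted cylinder has r = 10 mm.

A is an open box. The open box has a circular hole through its front wall. The hole's radius is 10 mm.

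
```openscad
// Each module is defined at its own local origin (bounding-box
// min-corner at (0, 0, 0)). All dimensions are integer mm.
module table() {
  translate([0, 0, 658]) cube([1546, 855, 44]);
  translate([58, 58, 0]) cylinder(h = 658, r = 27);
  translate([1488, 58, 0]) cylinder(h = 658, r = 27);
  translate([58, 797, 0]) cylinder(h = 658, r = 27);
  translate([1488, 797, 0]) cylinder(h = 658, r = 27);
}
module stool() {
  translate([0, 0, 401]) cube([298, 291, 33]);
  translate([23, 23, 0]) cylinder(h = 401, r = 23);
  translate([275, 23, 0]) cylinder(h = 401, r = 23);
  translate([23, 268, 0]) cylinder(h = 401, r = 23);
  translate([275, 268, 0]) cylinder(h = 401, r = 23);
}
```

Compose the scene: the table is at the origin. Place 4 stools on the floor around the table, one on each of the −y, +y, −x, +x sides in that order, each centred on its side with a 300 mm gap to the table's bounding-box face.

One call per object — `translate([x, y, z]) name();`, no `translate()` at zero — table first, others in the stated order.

table();
translate([624, -591, 0]) stool();
translate([624, 1155, 0]) stool();
translate([-598, 282, 0]) stool();
translate([1846, 282, 0]) stool();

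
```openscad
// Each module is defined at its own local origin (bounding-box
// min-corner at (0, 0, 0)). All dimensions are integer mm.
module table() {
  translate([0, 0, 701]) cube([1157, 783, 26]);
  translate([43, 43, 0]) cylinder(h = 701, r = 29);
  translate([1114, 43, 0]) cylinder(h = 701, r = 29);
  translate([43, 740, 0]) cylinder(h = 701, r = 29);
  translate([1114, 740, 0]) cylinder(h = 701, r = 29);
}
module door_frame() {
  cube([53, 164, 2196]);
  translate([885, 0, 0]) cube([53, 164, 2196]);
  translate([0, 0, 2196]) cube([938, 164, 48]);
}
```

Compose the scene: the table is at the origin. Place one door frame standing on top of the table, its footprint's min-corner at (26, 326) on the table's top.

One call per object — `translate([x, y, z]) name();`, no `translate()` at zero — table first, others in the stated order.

table();
translate([26, 326, 727]) door_frame();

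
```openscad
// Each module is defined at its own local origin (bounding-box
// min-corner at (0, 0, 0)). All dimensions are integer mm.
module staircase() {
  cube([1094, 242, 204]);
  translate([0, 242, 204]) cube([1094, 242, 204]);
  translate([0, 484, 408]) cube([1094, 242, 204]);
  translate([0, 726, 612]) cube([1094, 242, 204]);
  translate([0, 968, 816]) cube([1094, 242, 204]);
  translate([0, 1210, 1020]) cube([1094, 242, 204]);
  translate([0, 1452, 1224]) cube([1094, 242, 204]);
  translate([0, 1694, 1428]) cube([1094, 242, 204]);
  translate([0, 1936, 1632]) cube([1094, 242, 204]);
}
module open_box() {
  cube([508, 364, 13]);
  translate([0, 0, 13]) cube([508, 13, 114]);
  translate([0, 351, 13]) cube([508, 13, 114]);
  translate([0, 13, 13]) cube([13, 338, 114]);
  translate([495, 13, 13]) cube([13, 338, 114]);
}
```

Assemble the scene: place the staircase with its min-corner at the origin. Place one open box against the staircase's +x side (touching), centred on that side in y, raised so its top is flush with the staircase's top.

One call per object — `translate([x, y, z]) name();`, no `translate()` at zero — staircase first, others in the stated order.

staircase();
translate([1094, 907, 1709]) open_box();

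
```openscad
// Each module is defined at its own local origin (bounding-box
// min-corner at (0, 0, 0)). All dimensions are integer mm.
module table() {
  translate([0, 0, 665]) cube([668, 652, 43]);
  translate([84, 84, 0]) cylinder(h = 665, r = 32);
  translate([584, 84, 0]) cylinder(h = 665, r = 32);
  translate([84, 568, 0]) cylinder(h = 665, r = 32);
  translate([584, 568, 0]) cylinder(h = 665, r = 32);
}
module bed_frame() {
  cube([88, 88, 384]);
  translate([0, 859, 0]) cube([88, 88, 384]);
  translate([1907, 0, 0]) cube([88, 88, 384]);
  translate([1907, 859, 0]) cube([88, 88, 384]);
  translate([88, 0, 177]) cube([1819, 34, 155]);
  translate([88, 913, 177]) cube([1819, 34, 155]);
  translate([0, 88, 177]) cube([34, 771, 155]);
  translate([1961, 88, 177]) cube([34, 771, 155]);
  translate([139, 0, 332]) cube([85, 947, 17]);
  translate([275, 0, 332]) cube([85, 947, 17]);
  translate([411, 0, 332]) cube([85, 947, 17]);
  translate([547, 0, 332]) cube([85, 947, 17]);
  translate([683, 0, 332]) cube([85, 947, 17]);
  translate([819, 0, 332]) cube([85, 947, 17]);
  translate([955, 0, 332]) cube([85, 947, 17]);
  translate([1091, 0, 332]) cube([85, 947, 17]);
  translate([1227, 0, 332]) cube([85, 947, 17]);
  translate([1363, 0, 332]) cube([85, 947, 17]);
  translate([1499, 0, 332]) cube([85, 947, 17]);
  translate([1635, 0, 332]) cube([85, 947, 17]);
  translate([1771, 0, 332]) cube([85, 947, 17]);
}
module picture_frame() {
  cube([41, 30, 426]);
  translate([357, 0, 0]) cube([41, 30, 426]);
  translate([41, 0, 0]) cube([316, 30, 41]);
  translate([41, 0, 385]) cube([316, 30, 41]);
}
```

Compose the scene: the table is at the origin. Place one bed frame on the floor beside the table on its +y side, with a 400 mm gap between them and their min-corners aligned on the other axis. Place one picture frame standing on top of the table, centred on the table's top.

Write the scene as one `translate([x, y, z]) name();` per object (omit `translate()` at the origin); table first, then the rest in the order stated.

table();
translate([0, 1052, 0]) bed_frame();
translate([135, 311, 708]) picture_frame();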